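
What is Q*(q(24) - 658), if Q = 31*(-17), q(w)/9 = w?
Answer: 232934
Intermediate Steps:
q(w) = 9*w
Q = -527
Q*(q(24) - 658) = -527*(9*24 - 658) = -527*(216 - 658) = -527*(-442) = 232934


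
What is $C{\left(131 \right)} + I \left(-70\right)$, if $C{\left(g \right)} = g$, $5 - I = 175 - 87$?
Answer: $5941$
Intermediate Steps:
$I = -83$ ($I = 5 - \left(175 - 87\right) = 5 - 88 = -83$)
$C{\left(131 \right)} + I \left(-70\right) = 131 - -5810 = 131 + 5810 = 5941$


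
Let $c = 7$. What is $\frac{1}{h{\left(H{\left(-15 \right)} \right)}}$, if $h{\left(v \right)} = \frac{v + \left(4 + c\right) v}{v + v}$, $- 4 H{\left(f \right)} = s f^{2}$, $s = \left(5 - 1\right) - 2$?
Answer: $\frac{1}{6} \approx 0.16667$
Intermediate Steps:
$s = 2$ ($s = 4 - 2 = 2$)
$H{\left(f \right)} = - \frac{f^{2}}{2}$ ($H{\left(f \right)} = - \frac{2 f^{2}}{4} = - \frac{f^{2}}{2}$)
$h{\left(v \right)} = 6$ ($h{\left(v \right)} = \frac{v + \left(4 + 7\right) v}{v + v} = \frac{v + 11 v}{2 v} = 12 v \frac{1}{2 v} = 6$)
$\frac{1}{h{\left(H{\left(-15 \right)} \right)}} = \frac{1}{6}$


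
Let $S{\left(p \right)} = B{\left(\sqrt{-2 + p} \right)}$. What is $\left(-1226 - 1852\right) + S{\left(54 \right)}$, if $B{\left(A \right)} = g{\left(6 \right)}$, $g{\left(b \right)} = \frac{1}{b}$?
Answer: $- \frac{18467}{6} \approx -3077.8$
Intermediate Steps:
$B{\left(A \right)} = \frac{1}{6}$
$S{\left(p \right)} = \frac{1}{6}$
$\left(-1226 - 1852\right) + S{\left(54 \right)} = \left(-1226 - 1852\right) + \frac{1}{6} = -3078 + \frac{1}{6} = - \frac{18467}{6}$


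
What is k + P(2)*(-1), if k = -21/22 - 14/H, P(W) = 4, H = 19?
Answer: -2379/418 ≈ -5.6914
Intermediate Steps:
k = -707/418 (k = -21/22 - 14/19 = -707/418 ≈ -1.6914)
k + P(2)*(-1) = -707/418 + 4*(-1) = -707/418 - 4 = -2379/418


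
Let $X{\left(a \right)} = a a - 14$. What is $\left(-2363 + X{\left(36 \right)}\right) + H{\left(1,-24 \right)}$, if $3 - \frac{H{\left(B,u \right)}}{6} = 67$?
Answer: $-1465$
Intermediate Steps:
$H{\left(B,u \right)} = -384$ ($H{\left(B,u \right)} = 18 - 402 = -384$)
$X{\left(a \right)} = -14 + a^{2}$ ($X{\left(a \right)} = a^{2} - 14 = -14 + a^{2}$)
$\left(-2363 + X{\left(36 \right)}\right) + H{\left(1,-24 \right)} = \left(-2363 - \left(14 - 36^{2}\right)\right) - 384 = \left(-2363 + \left(-14 + 1296\right)\right) - 384 = \left(-2363 + 1282\right) - 384 = -1081 - 384 = -1465$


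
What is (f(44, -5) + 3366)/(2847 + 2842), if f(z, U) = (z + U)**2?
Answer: 4887/5689 ≈ 0.85903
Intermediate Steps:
f(z, U) = (U + z)**2
(f(44, -5) + 3366)/(2847 + 2842) = ((-5 + 44)**2 + 3366)/(2847 + 2842) = (39**2 + 3366)/5689 = (1521 + 3366)*(1/5689) = 4887*(1/5689) = 4887/5689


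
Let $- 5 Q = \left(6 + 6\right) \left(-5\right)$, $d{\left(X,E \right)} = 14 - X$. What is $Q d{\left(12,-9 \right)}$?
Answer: $24$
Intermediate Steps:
$Q = 12$ ($Q = - \frac{\left(6 + 6\right) \left(-5\right)}{5} = - \frac{12 \left(-5\right)}{5} = \left(- \frac{1}{5}\right) \left(-60\right) = 12$)
$Q d{\left(12,-9 \right)} = 12 \left(14 - 12\right) = 12 \cdot 2 = 24$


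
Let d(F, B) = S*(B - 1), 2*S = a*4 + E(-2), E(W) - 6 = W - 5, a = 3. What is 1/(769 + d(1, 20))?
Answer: 2/1747 ≈ 0.0011448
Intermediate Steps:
E(W) = 1 + W (E(W) = 6 + (W - 5) = 6 + (-5 + W) = 1 + W)
S = 11/2 (S = (3*4 + (1 - 2))/2 = (12 - 1)/2 = (½)*11 = 11/2 ≈ 5.5000)
d(F, B) = -11/2 + 11*B/2 (d(F, B) = 11*(B - 1)/2 = 11*(-1 + B)/2 = -11/2 + 11*B/2)
1/(769 + d(1, 20)) = 1/(769 + (-11/2 + (11/2)*20)) = 1/(769 + (-11/2 + 110)) = 1/(769 + 209/2) = 1/(1747/2) = 2/1747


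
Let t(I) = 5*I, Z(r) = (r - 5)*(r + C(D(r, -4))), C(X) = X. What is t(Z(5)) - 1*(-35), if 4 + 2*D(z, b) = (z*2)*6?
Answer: 35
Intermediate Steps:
D(z, b) = -2 + 6*z (D(z, b) = -2 + ((z*2)*6)/2 = -2 + ((2*z)*6)/2 = -2 + (12*z)/2 = -2 + 6*z)
Z(r) = (-5 + r)*(-2 + 7*r) (Z(r) = (r - 5)*(r + (-2 + 6*r)) = (-5 + r)*(-2 + 7*r))
t(Z(5)) - 1*(-35) = 5*(10 - 37*5 + 7*5²) - 1*(-35) = 5*(10 - 185 + 7*25) + 35 = 5*(10 - 185 + 175) + 35 = 5*0 + 35 = 0 + 35 = 35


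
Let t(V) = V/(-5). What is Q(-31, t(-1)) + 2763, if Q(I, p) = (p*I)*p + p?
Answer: 69049/25 ≈ 2762.0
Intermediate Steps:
t(V) = -V/5 (t(V) = V*(-⅕) = -V/5)
Q(I, p) = p + I*p² (Q(I, p) = (I*p)*p + p = I*p² + p = p + I*p²)
Q(-31, t(-1)) + 2763 = (-⅕*(-1))*(1 - (-31)*(-1)/5) + 2763 = (1 - 31*⅕)/5 + 2763 = (1 - 31/5)/5 + 2763 = (⅕)*(-26/5) + 2763 = -26/25 + 2763 = 69049/25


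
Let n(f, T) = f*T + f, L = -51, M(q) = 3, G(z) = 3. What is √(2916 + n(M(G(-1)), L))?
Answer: √2766 ≈ 52.593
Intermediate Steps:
n(f, T) = f + T*f (n(f, T) = T*f + f = f + T*f)
√(2916 + n(M(G(-1)), L)) = √(2916 + 3*(1 - 51)) = √(2916 + 3*(-50)) = √(2916 - 150) = √2766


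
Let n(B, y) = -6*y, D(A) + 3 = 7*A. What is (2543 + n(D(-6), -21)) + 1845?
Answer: 4514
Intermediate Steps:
D(A) = -3 + 7*A
(2543 + n(D(-6), -21)) + 1845 = (2543 - 6*(-21)) + 1845 = (2543 + 126) + 1845 = 2669 + 1845 = 4514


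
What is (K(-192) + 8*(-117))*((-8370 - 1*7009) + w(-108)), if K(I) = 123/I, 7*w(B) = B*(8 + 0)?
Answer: 6505051565/448 ≈ 1.4520e+7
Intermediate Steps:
w(B) = 8*B/7 (w(B) = (B*(8 + 0))/7 = (B*8)/7 = (8*B)/7 = 8*B/7)
(K(-192) + 8*(-117))*((-8370 - 1*7009) + w(-108)) = (123/(-192) + 8*(-117))*((-8370 - 1*7009) + (8/7)*(-108)) = (123*(-1/192) - 936)*((-8370 - 7009) - 864/7) = (-41/64 - 936)*(-15379 - 864/7) = -59945/64*(-108517/7) = 6505051565/448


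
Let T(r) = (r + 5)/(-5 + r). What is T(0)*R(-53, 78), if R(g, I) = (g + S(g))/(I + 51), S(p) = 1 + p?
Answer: 35/43 ≈ 0.81395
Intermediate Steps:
R(g, I) = (1 + 2*g)/(51 + I) (R(g, I) = (g + (1 + g))/(I + 51) = (1 + 2*g)/(51 + I))
T(r) = (5 + r)/(-5 + r)
T(0)*R(-53, 78) = ((5 + 0)/(-5 + 0))*((1 + 2*(-53))/(51 + 78)) = (5/(-5))*((1 - 106)/129) = (-⅕*5)*((1/129)*(-105)) = -1*(-35/43) = 35/43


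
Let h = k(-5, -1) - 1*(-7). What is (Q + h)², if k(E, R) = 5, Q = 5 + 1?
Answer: 324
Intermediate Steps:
Q = 6
h = 12 (h = 5 - 1*(-7) = 5 + 7 = 12)
(Q + h)² = (6 + 12)² = 18² = 324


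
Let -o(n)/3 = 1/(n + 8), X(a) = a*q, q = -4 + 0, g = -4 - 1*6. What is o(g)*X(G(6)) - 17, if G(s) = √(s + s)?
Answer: -17 - 12*√3 ≈ -37.785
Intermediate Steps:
G(s) = √2*√s (G(s) = √(2*s) = √2*√s)
g = -10 (g = -4 - 6 = -10)
q = -4
X(a) = -4*a (X(a) = a*(-4) = -4*a)
o(n) = -3/(8 + n) (o(n) = -3/(n + 8) = -3/(8 + n))
o(g)*X(G(6)) - 17 = (-3/(8 - 10))*(-4*√2*√6) - 17 = (-3/(-2))*(-8*√3) - 17 = (-3*(-½))*(-8*√3) - 17 = 3*(-8*√3)/2 - 17 = -12*√3 - 17 = -17 - 12*√3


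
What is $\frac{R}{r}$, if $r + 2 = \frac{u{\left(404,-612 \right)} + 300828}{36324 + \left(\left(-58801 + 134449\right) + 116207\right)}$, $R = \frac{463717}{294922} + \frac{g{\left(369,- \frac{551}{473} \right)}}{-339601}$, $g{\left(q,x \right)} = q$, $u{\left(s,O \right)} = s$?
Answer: $- \frac{35908513416967121}{15536769580481372} \approx -2.3112$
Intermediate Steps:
$R = \frac{157369930699}{100155806122}$ ($R = \frac{463717}{294922} + \frac{369}{-339601} = 463717 \cdot \frac{1}{294922} + 369 \left(- \frac{1}{339601}\right) = \frac{463717}{294922} - \frac{369}{339601} = \frac{157369930699}{100155806122} \approx 1.5713$)
$r = - \frac{155126}{228179}$ ($r = -2 + \frac{404 + 300828}{36324 + \left(\left(-58801 + 134449\right) + 116207\right)} = -2 + \frac{301232}{36324 + \left(75648 + 116207\right)} = -2 + \frac{301232}{36324 + 191855} = -2 + \frac{301232}{228179} = - \frac{155126}{228179} \approx -0.67984$)
$\frac{R}{r} = \frac{157369930699}{100155806122 \left(- \frac{155126}{228179}\right)} = \frac{157369930699}{100155806122} \left(- \frac{228179}{155126}\right) = - \frac{35908513416967121}{15536769580481372}$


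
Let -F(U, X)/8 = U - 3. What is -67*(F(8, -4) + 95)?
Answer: -3685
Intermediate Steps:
F(U, X) = 24 - 8*U (F(U, X) = -8*(U - 3) = -8*(-3 + U) = 24 - 8*U)
-67*(F(8, -4) + 95) = -67*((24 - 8*8) + 95) = -67*((24 - 64) + 95) = -67*(-40 + 95) = -67*55 = -3685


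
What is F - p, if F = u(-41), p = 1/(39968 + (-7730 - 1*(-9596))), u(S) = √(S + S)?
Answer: -1/41834 + I*√82 ≈ -2.3904e-5 + 9.0554*I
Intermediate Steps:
u(S) = √2*√S (u(S) = √(2*S) = √2*√S)
p = 1/41834 (p = 1/(39968 + (-7730 + 9596)) = 1/(39968 + 1866) = 1/41834 ≈ 2.3904e-5)
F = I*√82 (F = √2*√(-41) = √2*(I*√41) = I*√82 ≈ 9.0554*I)
F - p = I*√82 - 1*1/41834 = I*√82 - 1/41834 = -1/41834 + I*√82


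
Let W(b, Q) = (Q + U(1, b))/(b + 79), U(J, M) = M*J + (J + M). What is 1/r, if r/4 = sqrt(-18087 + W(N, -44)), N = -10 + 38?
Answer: -I*sqrt(3235573)/967648 ≈ -0.0018589*I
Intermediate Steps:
N = 28
U(J, M) = J + M + J*M (U(J, M) = J*M + (J + M) = J + M + J*M)
W(b, Q) = (1 + Q + 2*b)/(79 + b) (W(b, Q) = (Q + (1 + b + 1*b))/(b + 79) = (Q + (1 + b + b))/(79 + b) = (Q + (1 + 2*b))/(79 + b) = (1 + Q + 2*b)/(79 + b))
r = 32*I*sqrt(3235573)/107 (r = 4*sqrt(-18087 + (1 - 44 + 2*28)/(79 + 28)) = 4*sqrt(-18087 + (1 - 44 + 56)/107) = 4*sqrt(-18087 + (1/107)*13) = 4*sqrt(-18087 + 13/107) = 4*sqrt(-1935296/107) = 4*(8*I*sqrt(3235573)/107) = 32*I*sqrt(3235573)/107 ≈ 537.95*I)
1/r = 1/(32*I*sqrt(3235573)/107) = -I*sqrt(3235573)/967648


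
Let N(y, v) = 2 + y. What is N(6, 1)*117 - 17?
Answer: 919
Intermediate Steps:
N(6, 1)*117 - 17 = (2 + 6)*117 - 17 = 8*117 - 17 = 936 - 17 = 919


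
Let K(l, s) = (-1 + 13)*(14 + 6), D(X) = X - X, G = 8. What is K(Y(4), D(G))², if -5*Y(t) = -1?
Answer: 57600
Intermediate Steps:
Y(t) = ⅕ (Y(t) = -⅕*(-1) = ⅕)
D(X) = 0
K(l, s) = 240 (K(l, s) = 12*20 = 240)
K(Y(4), D(G))² = 240² = 57600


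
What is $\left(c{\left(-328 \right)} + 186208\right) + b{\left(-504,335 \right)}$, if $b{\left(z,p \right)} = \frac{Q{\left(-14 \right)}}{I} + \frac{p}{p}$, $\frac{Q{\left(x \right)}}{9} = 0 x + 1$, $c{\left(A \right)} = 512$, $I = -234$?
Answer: $\frac{4854745}{26} \approx 1.8672 \cdot 10^{5}$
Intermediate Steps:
$Q{\left(x \right)} = 9$ ($Q{\left(x \right)} = 9 \left(0 x + 1\right) = 9 \left(0 + 1\right) = 9 \cdot 1 = 9$)
$b{\left(z,p \right)} = \frac{25}{26}$ ($b{\left(z,p \right)} = \frac{9}{-234} + \frac{p}{p} = 9 \left(- \frac{1}{234}\right) + 1 = - \frac{1}{26} + 1 = \frac{25}{26}$)
$\left(c{\left(-328 \right)} + 186208\right) + b{\left(-504,335 \right)} = \left(512 + 186208\right) + \frac{25}{26} = 186720 + \frac{25}{26} = \frac{4854745}{26}$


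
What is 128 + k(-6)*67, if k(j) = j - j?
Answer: 128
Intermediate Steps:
k(j) = 0
128 + k(-6)*67 = 128 + 0*67 = 128 + 0 = 128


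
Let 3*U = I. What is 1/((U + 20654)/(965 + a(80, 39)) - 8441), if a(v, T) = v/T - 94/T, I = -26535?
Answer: -37621/317098310 ≈ -0.00011864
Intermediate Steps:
a(v, T) = -94/T + v/T
U = -8845 (U = (⅓)*(-26535) = -8845)
1/((U + 20654)/(965 + a(80, 39)) - 8441) = 1/((-8845 + 20654)/(965 + (-94 + 80)/39) - 8441) = 1/(11809/(965 + (1/39)*(-14)) - 8441) = 1/(11809/(965 - 14/39) - 8441) = 1/(11809/(37621/39) - 8441) = 1/(11809*(39/37621) - 8441) = 1/(460551/37621 - 8441) = 1/(-317098310/37621) = -37621/317098310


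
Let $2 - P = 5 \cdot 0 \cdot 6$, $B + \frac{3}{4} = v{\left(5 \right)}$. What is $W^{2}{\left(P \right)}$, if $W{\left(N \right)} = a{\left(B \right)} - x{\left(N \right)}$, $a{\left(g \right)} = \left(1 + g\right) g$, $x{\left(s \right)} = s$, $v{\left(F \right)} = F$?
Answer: $\frac{105625}{256} \approx 412.6$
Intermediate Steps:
$B = \frac{17}{4}$ ($B = - \frac{3}{4} + 5 = \frac{17}{4} \approx 4.25$)
$a{\left(g \right)} = g \left(1 + g\right)$
$P = 2$ ($P = 2 - 5 \cdot 0 \cdot 6 = 2 - 0 \cdot 6 = 2 - 0 = 2 + 0 = 2$)
$W{\left(N \right)} = \frac{357}{16} - N$ ($W{\left(N \right)} = \frac{17 \left(1 + \frac{17}{4}\right)}{4} - N = \frac{17}{4} \cdot \frac{21}{4} - N = \frac{357}{16} - N$)
$W^{2}{\left(P \right)} = \left(\frac{357}{16} - 2\right)^{2} = \left(\frac{325}{16}\right)^{2} = \frac{105625}{256}$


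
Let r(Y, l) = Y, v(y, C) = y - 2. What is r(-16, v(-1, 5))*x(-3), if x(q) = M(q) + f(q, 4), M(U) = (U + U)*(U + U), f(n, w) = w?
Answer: -640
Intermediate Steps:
M(U) = 4*U**2 (M(U) = (2*U)*(2*U) = 4*U**2)
v(y, C) = -2 + y
x(q) = 4 + 4*q**2 (x(q) = 4*q**2 + 4 = 4 + 4*q**2)
r(-16, v(-1, 5))*x(-3) = -16*(4 + 4*(-3)**2) = -16*(4 + 4*9) = -16*(4 + 36) = -16*40 = -640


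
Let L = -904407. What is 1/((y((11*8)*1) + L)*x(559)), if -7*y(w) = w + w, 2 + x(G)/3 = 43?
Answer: -7/778716075 ≈ -8.9892e-9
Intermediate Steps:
x(G) = 123 (x(G) = -6 + 3*43 = -6 + 129 = 123)
y(w) = -2*w/7 (y(w) = -(w + w)/7 = -2*w/7)
1/((y((11*8)*1) + L)*x(559)) = 1/(-2*11*8/7 - 904407*123) = (1/123)/(-176/7 - 904407) = (1/123)/(-6331025/7) = -7/6331025*1/123 = -7/778716075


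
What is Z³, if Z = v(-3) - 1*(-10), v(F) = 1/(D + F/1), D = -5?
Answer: 493039/512 ≈ 962.97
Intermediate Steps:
v(F) = 1/(-5 + F) (v(F) = 1/(-5 + F/1) = 1/(-5 + F*1) = 1/(-5 + F))
Z = 79/8 (Z = 1/(-5 - 3) - 1*(-10) = 1/(-8) + 10 = -⅛ + 10 = 79/8 ≈ 9.8750)
Z³ = (79/8)³ = 493039/512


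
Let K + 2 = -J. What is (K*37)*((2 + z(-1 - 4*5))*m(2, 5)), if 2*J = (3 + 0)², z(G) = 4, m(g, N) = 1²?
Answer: -1443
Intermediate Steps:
m(g, N) = 1
J = 9/2 (J = (3 + 0)²/2 = (½)*3² = (½)*9 = 9/2 ≈ 4.5000)
K = -13/2 (K = -2 - 1*9/2 = -2 - 9/2 = -13/2 ≈ -6.5000)
(K*37)*((2 + z(-1 - 4*5))*m(2, 5)) = (-13/2*37)*((2 + 4)*1) = -1443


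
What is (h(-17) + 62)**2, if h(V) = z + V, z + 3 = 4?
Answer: 2116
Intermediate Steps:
z = 1 (z = -3 + 4 = 1)
h(V) = 1 + V
(h(-17) + 62)**2 = ((1 - 17) + 62)**2 = (-16 + 62)**2 = 46**2 = 2116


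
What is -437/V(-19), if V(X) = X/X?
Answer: -437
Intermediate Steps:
V(X) = 1
-437/V(-19) = -437/1 = -437*1 = -437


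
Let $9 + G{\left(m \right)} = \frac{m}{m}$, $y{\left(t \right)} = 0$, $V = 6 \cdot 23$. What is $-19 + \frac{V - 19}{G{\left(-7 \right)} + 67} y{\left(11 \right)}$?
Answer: $-19$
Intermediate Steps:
$V = 138$
$G{\left(m \right)} = -8$ ($G{\left(m \right)} = -9 + \frac{m}{m} = -9 + 1 = -8$)
$-19 + \frac{V - 19}{G{\left(-7 \right)} + 67} y{\left(11 \right)} = -19 + \frac{138 - 19}{-8 + 67} \cdot 0 = -19 + \frac{119}{59} \cdot 0 = -19 + 0 = -19$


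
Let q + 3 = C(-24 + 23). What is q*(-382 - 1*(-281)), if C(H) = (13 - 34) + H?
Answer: 2525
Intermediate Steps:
C(H) = -21 + H
q = -25 (q = -3 + (-21 + (-24 + 23)) = -3 + (-21 - 1) = -3 - 22 = -25)
q*(-382 - 1*(-281)) = -25*(-382 - 1*(-281)) = -25*(-382 + 281) = -25*(-101) = 2525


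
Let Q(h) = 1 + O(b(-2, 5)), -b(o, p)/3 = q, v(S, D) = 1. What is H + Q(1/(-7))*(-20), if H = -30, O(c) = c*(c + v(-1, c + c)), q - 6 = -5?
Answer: -170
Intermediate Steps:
q = 1 (q = 6 - 5 = 1)
b(o, p) = -3 (b(o, p) = -3*1 = -3)
O(c) = c*(1 + c) (O(c) = c*(c + 1) = c*(1 + c))
Q(h) = 7 (Q(h) = 1 - 3*(1 - 3) = 1 - 3*(-2) = 1 + 6 = 7)
H + Q(1/(-7))*(-20) = -30 + 7*(-20) = -30 - 140 = -170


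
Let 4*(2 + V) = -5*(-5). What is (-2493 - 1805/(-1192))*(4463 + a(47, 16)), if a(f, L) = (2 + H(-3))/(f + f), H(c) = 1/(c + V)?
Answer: -778703841753/70030 ≈ -1.1120e+7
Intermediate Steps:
V = 17/4 (V = -2 + (-5*(-5))/4 = -2 + (¼)*25 = -2 + 25/4 = 17/4 ≈ 4.2500)
H(c) = 1/(17/4 + c) (H(c) = 1/(c + 17/4) = 1/(17/4 + c))
a(f, L) = 7/(5*f) (a(f, L) = (2 + 4/(17 + 4*(-3)))/(f + f) = (2 + 4/(17 - 12))/((2*f)) = (2 + 4/5)*(1/(2*f)) = (2 + 4*(⅕))*(1/(2*f)) = (2 + ⅘)*(1/(2*f)) = 14*(1/(2*f))/5 = 7/(5*f))
(-2493 - 1805/(-1192))*(4463 + a(47, 16)) = (-2493 - 1805/(-1192))*(4463 + (7/5)/47) = (-2493 - 1805*(-1/1192))*(4463 + (7/5)*(1/47)) = (-2493 + 1805/1192)*(4463 + 7/235) = -2969851/1192*1048812/235 = -778703841753/70030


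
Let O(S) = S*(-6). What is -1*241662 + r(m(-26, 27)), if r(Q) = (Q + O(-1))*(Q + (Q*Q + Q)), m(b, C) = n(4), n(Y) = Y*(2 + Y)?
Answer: -222942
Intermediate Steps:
m(b, C) = 24 (m(b, C) = 4*(2 + 4) = 4*6 = 24)
O(S) = -6*S
r(Q) = (6 + Q)*(Q**2 + 2*Q) (r(Q) = (Q - 6*(-1))*(Q + (Q*Q + Q)) = (Q + 6)*(Q + (Q**2 + Q)) = (6 + Q)*(Q + (Q + Q**2)) = (6 + Q)*(Q**2 + 2*Q))
-1*241662 + r(m(-26, 27)) = -1*241662 + 24*(12 + 24**2 + 8*24) = -241662 + 24*(12 + 576 + 192) = -241662 + 24*780 = -241662 + 18720 = -222942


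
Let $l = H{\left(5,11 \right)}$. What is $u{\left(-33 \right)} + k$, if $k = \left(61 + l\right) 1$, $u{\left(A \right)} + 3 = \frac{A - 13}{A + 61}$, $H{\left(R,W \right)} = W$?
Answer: $\frac{943}{14} \approx 67.357$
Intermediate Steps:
$l = 11$
$u{\left(A \right)} = -3 + \frac{-13 + A}{61 + A}$ ($u{\left(A \right)} = -3 + \frac{A - 13}{A + 61} = -3 + \frac{-13 + A}{61 + A}$)
$k = 72$ ($k = \left(61 + 11\right) 1 = 72 \cdot 1 = 72$)
$u{\left(-33 \right)} + k = \frac{2 \left(-98 - -33\right)}{61 - 33} + 72 = \frac{2 \left(-98 + 33\right)}{28} + 72 = 2 \cdot \frac{1}{28} \left(-65\right) + 72 = - \frac{65}{14} + 72 = \frac{943}{14}$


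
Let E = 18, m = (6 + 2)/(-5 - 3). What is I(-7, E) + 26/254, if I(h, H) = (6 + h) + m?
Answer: -241/127 ≈ -1.8976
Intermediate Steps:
m = -1 (m = 8/(-8) = 8*(-⅛) = -1)
I(h, H) = 5 + h (I(h, H) = (6 + h) - 1 = 5 + h)
I(-7, E) + 26/254 = (5 - 7) + 26/254 = -2 + 26*(1/254) = -2 + 13/127 = -241/127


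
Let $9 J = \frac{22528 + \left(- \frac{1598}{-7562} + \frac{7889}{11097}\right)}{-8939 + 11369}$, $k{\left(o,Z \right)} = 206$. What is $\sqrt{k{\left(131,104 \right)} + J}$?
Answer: $\frac{2 \sqrt{184511362496448292230}}{1888099065} \approx 14.389$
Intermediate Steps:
$J = \frac{472631522254}{458808072795}$ ($J = \frac{\left(22528 + \left(- \frac{1598}{-7562} + \frac{7889}{11097}\right)\right) \frac{1}{-8939 + 11369}}{9} = \frac{\left(22528 + \left(\left(-1598\right) \left(- \frac{1}{7562}\right) + 7889 \cdot \frac{1}{11097}\right)\right) \frac{1}{2430}}{9} = \frac{\left(22528 + \left(\frac{799}{3781} + \frac{7889}{11097}\right)\right) \frac{1}{2430}}{9} = \frac{\left(22528 + \frac{38694812}{41957757}\right) \frac{1}{2430}}{9} = \frac{\frac{945263044508}{41957757} \cdot \frac{1}{2430}}{9} = \frac{1}{9} \cdot \frac{472631522254}{50978674755} = \frac{472631522254}{458808072795} \approx 1.0301$)
$\sqrt{k{\left(131,104 \right)} + J} = \sqrt{206 + \frac{472631522254}{458808072795}} = \sqrt{\frac{94987094518024}{458808072795}} = \frac{2 \sqrt{184511362496448292230}}{1888099065}$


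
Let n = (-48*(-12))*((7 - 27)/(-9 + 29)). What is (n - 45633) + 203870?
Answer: 157661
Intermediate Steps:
n = -576 (n = 576*(-20/20) = 576*(-20*1/20) = 576*(-1) = -576)
(n - 45633) + 203870 = (-576 - 45633) + 203870 = -46209 + 203870 = 157661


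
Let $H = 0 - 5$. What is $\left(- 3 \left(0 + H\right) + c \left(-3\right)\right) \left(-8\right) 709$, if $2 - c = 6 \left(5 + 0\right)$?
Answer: $-561528$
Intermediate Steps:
$c = -28$ ($c = 2 - 6 \left(5 + 0\right) = 2 - 6 \cdot 5 = 2 - 30 = -28$)
$H = -5$ ($H = 0 - 5 = -5$)
$\left(- 3 \left(0 + H\right) + c \left(-3\right)\right) \left(-8\right) 709 = \left(- 3 \left(0 - 5\right) - -84\right) \left(-8\right) 709 = \left(\left(-3\right) \left(-5\right) + 84\right) \left(-8\right) 709 = \left(15 + 84\right) \left(-8\right) 709 = 99 \left(-8\right) 709 = \left(-792\right) 709 = -561528$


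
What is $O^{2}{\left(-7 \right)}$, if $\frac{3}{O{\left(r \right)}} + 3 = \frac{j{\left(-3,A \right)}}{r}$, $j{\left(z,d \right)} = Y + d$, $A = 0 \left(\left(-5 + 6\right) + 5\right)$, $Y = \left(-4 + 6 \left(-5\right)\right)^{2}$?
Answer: $\frac{441}{1385329} \approx 0.00031834$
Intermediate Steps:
$Y = 1156$ ($Y = \left(-4 - 30\right)^{2} = \left(-34\right)^{2} = 1156$)
$A = 0$ ($A = 0 \left(1 + 5\right) = 0 \cdot 6 = 0$)
$j{\left(z,d \right)} = 1156 + d$
$O{\left(r \right)} = \frac{3}{-3 + \frac{1156}{r}}$ ($O{\left(r \right)} = \frac{3}{-3 + \frac{1156 + 0}{r}} = \frac{3}{-3 + \frac{1156}{r}}$)
$O^{2}{\left(-7 \right)} = \left(\left(-3\right) \left(-7\right) \frac{1}{-1156 + 3 \left(-7\right)}\right)^{2} = \left(\left(-3\right) \left(-7\right) \frac{1}{-1156 - 21}\right)^{2} = \left(\left(-3\right) \left(-7\right) \frac{1}{-1177}\right)^{2} = \left(\left(-3\right) \left(-7\right) \left(- \frac{1}{1177}\right)\right)^{2} = \left(- \frac{21}{1177}\right)^{2} = \frac{441}{1385329}$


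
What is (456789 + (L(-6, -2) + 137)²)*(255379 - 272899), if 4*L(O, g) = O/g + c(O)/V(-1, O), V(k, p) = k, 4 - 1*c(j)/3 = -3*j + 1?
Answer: -8391904800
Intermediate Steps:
c(j) = 9 + 9*j (c(j) = 12 - 3*(-3*j + 1) = 12 - 3*(1 - 3*j) = 12 + (-3 + 9*j) = 9 + 9*j)
L(O, g) = -9/4 - 9*O/4 + O/(4*g) (L(O, g) = (O/g + (9 + 9*O)/(-1))/4 = (O/g + (9 + 9*O)*(-1))/4 = (O/g + (-9 - 9*O))/4 = (-9 - 9*O + O/g)/4 = -9/4 - 9*O/4 + O/(4*g))
(456789 + (L(-6, -2) + 137)²)*(255379 - 272899) = (456789 + ((¼)*(-6 - 9*(-2)*(1 - 6))/(-2) + 137)²)*(255379 - 272899) = (456789 + ((¼)*(-½)*(-6 - 9*(-2)*(-5)) + 137)²)*(-17520) = (456789 + ((¼)*(-½)*(-6 - 90) + 137)²)*(-17520) = (456789 + ((¼)*(-½)*(-96) + 137)²)*(-17520) = (456789 + (12 + 137)²)*(-17520) = (456789 + 149²)*(-17520) = (456789 + 22201)*(-17520) = 478990*(-17520) = -8391904800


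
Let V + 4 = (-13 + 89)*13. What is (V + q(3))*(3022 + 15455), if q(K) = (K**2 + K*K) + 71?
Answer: 19825821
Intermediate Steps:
V = 984 (V = -4 + (-13 + 89)*13 = -4 + 76*13 = -4 + 988 = 984)
q(K) = 71 + 2*K**2 (q(K) = (K**2 + K**2) + 71 = 2*K**2 + 71 = 71 + 2*K**2)
(V + q(3))*(3022 + 15455) = (984 + (71 + 2*3**2))*(3022 + 15455) = (984 + (71 + 2*9))*18477 = (984 + (71 + 18))*18477 = (984 + 89)*18477 = 1073*18477 = 19825821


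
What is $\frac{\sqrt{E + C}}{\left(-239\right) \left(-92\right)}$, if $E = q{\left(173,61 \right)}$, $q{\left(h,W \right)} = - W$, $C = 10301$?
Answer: $\frac{8 \sqrt{10}}{5497} \approx 0.0046022$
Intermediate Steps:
$E = -61$ ($E = \left(-1\right) 61 = -61$)
$\frac{\sqrt{E + C}}{\left(-239\right) \left(-92\right)} = \frac{\sqrt{-61 + 10301}}{\left(-239\right) \left(-92\right)} = \frac{\sqrt{10240}}{21988} = 32 \sqrt{10} \cdot \frac{1}{21988} = \frac{8 \sqrt{10}}{5497}$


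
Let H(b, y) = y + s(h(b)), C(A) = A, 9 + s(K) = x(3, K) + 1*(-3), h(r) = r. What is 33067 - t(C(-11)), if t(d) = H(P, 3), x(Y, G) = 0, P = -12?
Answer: 33076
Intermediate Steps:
s(K) = -12 (s(K) = -9 + (0 + 1*(-3)) = -9 + (0 - 3) = -9 - 3 = -12)
H(b, y) = -12 + y (H(b, y) = y - 12 = -12 + y)
t(d) = -9 (t(d) = -12 + 3 = -9)
33067 - t(C(-11)) = 33067 - 1*(-9) = 33067 + 9 = 33076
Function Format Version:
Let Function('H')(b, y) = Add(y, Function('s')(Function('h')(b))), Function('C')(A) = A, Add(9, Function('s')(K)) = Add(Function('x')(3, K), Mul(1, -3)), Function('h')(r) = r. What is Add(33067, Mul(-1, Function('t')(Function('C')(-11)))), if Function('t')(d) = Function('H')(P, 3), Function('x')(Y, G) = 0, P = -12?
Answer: 33076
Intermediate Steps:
Function('s')(K) = -12 (Function('s')(K) = Add(-9, Add(0, Mul(1, -3))) = Add(-9, Add(0, -3)) = Add(-9, -3) = -12)
Function('H')(b, y) = Add(-12, y) (Function('H')(b, y) = Add(y, -12) = Add(-12, y))
Function('t')(d) = -9 (Function('t')(d) = Add(-12, 3) = -9)
Add(33067, Mul(-1, Function('t')(Function('C')(-11)))) = Add(33067, Mul(-1, -9)) = Add(33067, 9) = 33076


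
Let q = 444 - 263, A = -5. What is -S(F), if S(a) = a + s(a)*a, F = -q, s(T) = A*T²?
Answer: -29648524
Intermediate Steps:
q = 181
s(T) = -5*T²
F = -181 (F = -1*181 = -181)
S(a) = a - 5*a³ (S(a) = a + (-5*a²)*a = a - 5*a³)
-S(F) = -(-181 - 5*(-181)³) = -(-181 - 5*(-5929741)) = -(-181 + 29648705) = -1*29648524 = -29648524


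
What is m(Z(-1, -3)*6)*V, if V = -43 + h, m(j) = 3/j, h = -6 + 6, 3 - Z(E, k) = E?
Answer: -43/8 ≈ -5.3750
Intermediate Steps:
Z(E, k) = 3 - E
h = 0
V = -43 (V = -43 + 0 = -43)
m(Z(-1, -3)*6)*V = (3/(((3 - 1*(-1))*6)))*(-43) = (3/(((3 + 1)*6)))*(-43) = (3/((4*6)))*(-43) = (3/24)*(-43) = (3*(1/24))*(-43) = (⅛)*(-43) = -43/8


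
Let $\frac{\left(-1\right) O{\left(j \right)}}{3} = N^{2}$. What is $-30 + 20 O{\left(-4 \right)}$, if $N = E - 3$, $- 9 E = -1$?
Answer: $- \frac{14330}{27} \approx -530.74$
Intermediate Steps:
$E = \frac{1}{9}$ ($E = \left(- \frac{1}{9}\right) \left(-1\right) = \frac{1}{9} \approx 0.11111$)
$N = - \frac{26}{9}$ ($N = \frac{1}{9} - 3 = - \frac{26}{9} \approx -2.8889$)
$O{\left(j \right)} = - \frac{676}{27}$ ($O{\left(j \right)} = - 3 \left(- \frac{26}{9}\right)^{2} = \left(-3\right) \frac{676}{81} = - \frac{676}{27}$)
$-30 + 20 O{\left(-4 \right)} = -30 + 20 \left(- \frac{676}{27}\right) = -30 - \frac{13520}{27} = - \frac{14330}{27}$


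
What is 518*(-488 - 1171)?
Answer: -859362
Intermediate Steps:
518*(-488 - 1171) = 518*(-1659) = -859362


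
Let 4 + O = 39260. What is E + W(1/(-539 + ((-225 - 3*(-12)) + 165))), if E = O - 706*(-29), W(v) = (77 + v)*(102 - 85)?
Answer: 34364940/563 ≈ 61039.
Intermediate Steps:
W(v) = 1309 + 17*v (W(v) = (77 + v)*17 = 1309 + 17*v)
O = 39256 (O = -4 + 39260 = 39256)
E = 59730 (E = 39256 - 706*(-29) = 39256 - 1*(-20474) = 39256 + 20474 = 59730)
E + W(1/(-539 + ((-225 - 3*(-12)) + 165))) = 59730 + (1309 + 17/(-539 + ((-225 - 3*(-12)) + 165))) = 59730 + (1309 + 17/(-539 + ((-225 + 36) + 165))) = 59730 + (1309 + 17/(-539 + (-189 + 165))) = 59730 + (1309 + 17/(-539 - 24)) = 59730 + (1309 + 17/(-563)) = 59730 + (1309 + 17*(-1/563)) = 59730 + (1309 - 17/563) = 59730 + 736950/563 = 34364940/563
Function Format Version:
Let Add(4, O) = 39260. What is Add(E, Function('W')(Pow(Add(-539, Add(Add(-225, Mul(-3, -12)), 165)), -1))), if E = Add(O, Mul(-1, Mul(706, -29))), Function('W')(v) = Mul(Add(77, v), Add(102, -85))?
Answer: Rational(34364940, 563) ≈ 61039.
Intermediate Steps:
Function('W')(v) = Add(1309, Mul(17, v)) (Function('W')(v) = Mul(Add(77, v), 17) = Add(1309, Mul(17, v)))
O = 39256 (O = Add(-4, 39260) = 39256)
E = 59730 (E = Add(39256, Mul(-1, Mul(706, -29))) = Add(39256, Mul(-1, -20474)) = Add(39256, 20474) = 59730)
Add(E, Function('W')(Pow(Add(-539, Add(Add(-225, Mul(-3, -12)), 165)), -1))) = Add(59730, Add(1309, Mul(17, Pow(Add(-539, Add(Add(-225, Mul(-3, -12)), 165)), -1)))) = Add(59730, Add(1309, Mul(17, Pow(Add(-539, Add(Add(-225, 36), 165)), -1)))) = Add(59730, Add(1309, Mul(17, Pow(Add(-539, Add(-189, 165)), -1)))) = Add(59730, Add(1309, Mul(17, Pow(Add(-539, -24), -1)))) = Add(59730, Add(1309, Mul(17, Pow(-563, -1)))) = Add(59730, Add(1309, Mul(17, Rational(-1, 563)))) = Add(59730, Add(1309, Rational(-17, 563))) = Add(59730, Rational(736950, 563)) = Rational(34364940, 563)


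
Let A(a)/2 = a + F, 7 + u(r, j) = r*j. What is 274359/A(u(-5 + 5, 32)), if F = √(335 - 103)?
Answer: 640171/122 + 91453*√58/61 ≈ 16665.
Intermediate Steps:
u(r, j) = -7 + j*r (u(r, j) = -7 + r*j = -7 + j*r)
F = 2*√58 (F = √232 = 2*√58 ≈ 15.232)
A(a) = 2*a + 4*√58 (A(a) = 2*(a + 2*√58) = 2*a + 4*√58)
274359/A(u(-5 + 5, 32)) = 274359/(2*(-7 + 32*(-5 + 5)) + 4*√58) = 274359/(2*(-7 + 32*0) + 4*√58) = 274359/(2*(-7 + 0) + 4*√58) = 274359/(2*(-7) + 4*√58) = 274359/(-14 + 4*√58)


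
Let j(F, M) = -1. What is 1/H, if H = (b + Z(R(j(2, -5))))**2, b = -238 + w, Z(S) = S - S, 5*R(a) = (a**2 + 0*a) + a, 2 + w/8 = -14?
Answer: 1/133956 ≈ 7.4651e-6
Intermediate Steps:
w = -128 (w = -16 + 8*(-14) = -16 - 112 = -128)
R(a) = a/5 + a**2/5 (R(a) = ((a**2 + 0*a) + a)/5 = ((a**2 + 0) + a)/5 = (a**2 + a)/5 = (a + a**2)/5 = a/5 + a**2/5)
Z(S) = 0
b = -366 (b = -238 - 128 = -366)
H = 133956 (H = (-366 + 0)**2 = (-366)**2 = 133956)
1/H = 1/133956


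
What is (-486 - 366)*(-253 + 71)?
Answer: 155064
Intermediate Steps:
(-486 - 366)*(-253 + 71) = -852*(-182) = 155064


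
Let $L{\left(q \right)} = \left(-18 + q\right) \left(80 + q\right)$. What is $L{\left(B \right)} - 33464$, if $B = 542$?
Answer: $292464$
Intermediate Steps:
$L{\left(B \right)} - 33464 = \left(-1440 + 542^{2} + 62 \cdot 542\right) - 33464 = \left(-1440 + 293764 + 33604\right) - 33464 = 325928 - 33464 = 292464$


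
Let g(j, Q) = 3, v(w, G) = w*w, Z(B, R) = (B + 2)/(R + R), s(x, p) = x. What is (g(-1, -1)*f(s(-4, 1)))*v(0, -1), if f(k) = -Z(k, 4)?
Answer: 0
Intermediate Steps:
Z(B, R) = (2 + B)/(2*R) (Z(B, R) = (2 + B)/((2*R)) = (2 + B)*(1/(2*R)) = (2 + B)/(2*R))
v(w, G) = w²
f(k) = -¼ - k/8 (f(k) = -(2 + k)/(2*4) = -(¼ + k/8) = -¼ - k/8)
(g(-1, -1)*f(s(-4, 1)))*v(0, -1) = (3*(-¼ - ⅛*(-4)))*0² = (3*(-¼ + ½))*0 = (3*(¼))*0 = (¾)*0 = 0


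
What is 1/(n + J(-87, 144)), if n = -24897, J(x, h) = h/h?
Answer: -1/24896 ≈ -4.0167e-5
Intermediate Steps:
J(x, h) = 1
1/(n + J(-87, 144)) = 1/(-24897 + 1) = 1/(-24896) = -1/24896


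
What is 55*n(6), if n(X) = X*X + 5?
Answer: 2255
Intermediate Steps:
n(X) = 5 + X**2 (n(X) = X**2 + 5 = 5 + X**2)
55*n(6) = 55*(5 + 6**2) = 55*(5 + 36) = 55*41 = 2255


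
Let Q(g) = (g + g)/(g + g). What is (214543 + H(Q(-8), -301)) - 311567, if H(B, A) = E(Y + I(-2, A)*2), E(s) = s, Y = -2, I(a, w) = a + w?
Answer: -97632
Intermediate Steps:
Q(g) = 1 (Q(g) = (2*g)/((2*g)) = (2*g)*(1/(2*g)) = 1)
H(B, A) = -6 + 2*A (H(B, A) = -2 + (-2 + A)*2 = -2 + (-4 + 2*A) = -6 + 2*A)
(214543 + H(Q(-8), -301)) - 311567 = (214543 + (-6 + 2*(-301))) - 311567 = (214543 + (-6 - 602)) - 311567 = (214543 - 608) - 311567 = 213935 - 311567 = -97632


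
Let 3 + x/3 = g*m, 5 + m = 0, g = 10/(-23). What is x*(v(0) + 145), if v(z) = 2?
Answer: -8379/23 ≈ -364.30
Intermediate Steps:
g = -10/23 (g = 10*(-1/23) = -10/23 ≈ -0.43478)
m = -5 (m = -5 + 0 = -5)
x = -57/23 (x = -9 + 3*(-10/23*(-5)) = -9 + 3*(50/23) = -9 + 150/23 = -57/23 ≈ -2.4783)
x*(v(0) + 145) = -57*(2 + 145)/23 = -57/23*147 = -8379/23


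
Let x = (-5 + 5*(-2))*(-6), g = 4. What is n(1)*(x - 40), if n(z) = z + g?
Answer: 250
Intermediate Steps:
x = 90 (x = (-5 - 10)*(-6) = -15*(-6) = 90)
n(z) = 4 + z (n(z) = z + 4 = 4 + z)
n(1)*(x - 40) = (4 + 1)*(90 - 40) = 5*50 = 250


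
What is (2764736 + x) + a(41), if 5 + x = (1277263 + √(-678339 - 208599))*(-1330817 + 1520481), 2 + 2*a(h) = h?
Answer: 484507148765/2 + 189664*I*√886938 ≈ 2.4225e+11 + 1.7862e+8*I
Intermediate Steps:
a(h) = -1 + h/2
x = 242250809627 + 189664*I*√886938 (x = -5 + (1277263 + √(-678339 - 208599))*(-1330817 + 1520481) = -5 + (1277263 + √(-886938))*189664 = -5 + (1277263 + I*√886938)*189664 = -5 + (242250809632 + 189664*I*√886938) = 242250809627 + 189664*I*√886938 ≈ 2.4225e+11 + 1.7862e+8*I)
(2764736 + x) + a(41) = (2764736 + (242250809627 + 189664*I*√886938)) + (-1 + (½)*41) = (242253574363 + 189664*I*√886938) + (-1 + 41/2) = (242253574363 + 189664*I*√886938) + 39/2 = 484507148765/2 + 189664*I*√886938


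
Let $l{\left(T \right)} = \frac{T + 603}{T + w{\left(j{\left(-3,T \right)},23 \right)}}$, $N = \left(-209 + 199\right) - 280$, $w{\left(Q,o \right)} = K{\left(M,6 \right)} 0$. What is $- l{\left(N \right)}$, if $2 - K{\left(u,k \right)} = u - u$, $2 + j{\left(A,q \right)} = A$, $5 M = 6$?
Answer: $\frac{313}{290} \approx 1.0793$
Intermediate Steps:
$M = \frac{6}{5}$ ($M = \frac{1}{5} \cdot 6 = \frac{6}{5} \approx 1.2$)
$j{\left(A,q \right)} = -2 + A$
$K{\left(u,k \right)} = 2$ ($K{\left(u,k \right)} = 2 - \left(u - u\right) = 2 - 0 = 2 + 0 = 2$)
$w{\left(Q,o \right)} = 0$ ($w{\left(Q,o \right)} = 2 \cdot 0 = 0$)
$N = -290$ ($N = -10 - 280 = -290$)
$l{\left(T \right)} = \frac{603 + T}{T}$ ($l{\left(T \right)} = \frac{T + 603}{T + 0} = \frac{603 + T}{T}$)
$- l{\left(N \right)} = - \frac{603 - 290}{-290} = - \frac{\left(-1\right) 313}{290} = \left(-1\right) \left(- \frac{313}{290}\right) = \frac{313}{290}$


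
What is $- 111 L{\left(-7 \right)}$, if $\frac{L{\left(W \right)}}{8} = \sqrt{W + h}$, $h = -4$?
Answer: $- 888 i \sqrt{11} \approx - 2945.2 i$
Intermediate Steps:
$L{\left(W \right)} = 8 \sqrt{-4 + W}$ ($L{\left(W \right)} = 8 \sqrt{W - 4} = 8 \sqrt{-4 + W}$)
$- 111 L{\left(-7 \right)} = - 111 \cdot 8 \sqrt{-4 - 7} = - 111 \cdot 8 \sqrt{-11} = - 111 \cdot 8 i \sqrt{11} = - 888 i \sqrt{11}$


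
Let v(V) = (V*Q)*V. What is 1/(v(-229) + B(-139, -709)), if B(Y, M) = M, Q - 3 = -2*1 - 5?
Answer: -1/210473 ≈ -4.7512e-6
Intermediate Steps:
Q = -4 (Q = 3 + (-2*1 - 5) = 3 + (-2 - 5) = 3 - 7 = -4)
v(V) = -4*V² (v(V) = (V*(-4))*V = (-4*V)*V = -4*V²)
1/(v(-229) + B(-139, -709)) = 1/(-4*(-229)² - 709) = 1/(-4*52441 - 709) = 1/(-209764 - 709) = 1/(-210473) = -1/210473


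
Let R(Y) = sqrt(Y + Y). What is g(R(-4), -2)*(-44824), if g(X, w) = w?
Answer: 89648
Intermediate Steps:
R(Y) = sqrt(2)*sqrt(Y) (R(Y) = sqrt(2*Y) = sqrt(2)*sqrt(Y))
g(R(-4), -2)*(-44824) = -2*(-44824) = 89648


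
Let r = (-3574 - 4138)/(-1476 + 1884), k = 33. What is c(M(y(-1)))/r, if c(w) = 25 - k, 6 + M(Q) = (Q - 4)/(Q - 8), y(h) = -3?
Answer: 102/241 ≈ 0.42324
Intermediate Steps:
M(Q) = -6 + (-4 + Q)/(-8 + Q) (M(Q) = -6 + (Q - 4)/(Q - 8) = -6 + (-4 + Q)/(-8 + Q))
c(w) = -8 (c(w) = 25 - 1*33 = 25 - 33 = -8)
r = -964/51 (r = -7712/408 = -7712*1/408 = -964/51 ≈ -18.902)
c(M(y(-1)))/r = -8/(-964/51) = -8*(-51/964) = 102/241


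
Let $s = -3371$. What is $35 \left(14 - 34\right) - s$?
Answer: $2671$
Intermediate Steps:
$35 \left(14 - 34\right) - s = 35 \left(14 - 34\right) - -3371 = 35 \left(-20\right) + 3371 = -700 + 3371 = 2671$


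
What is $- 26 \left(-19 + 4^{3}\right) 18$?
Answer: $-21060$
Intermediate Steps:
$- 26 \left(-19 + 4^{3}\right) 18 = - 26 \left(-19 + 64\right) 18 = - 26 \cdot 45 \cdot 18 = \left(-26\right) 810 = -21060$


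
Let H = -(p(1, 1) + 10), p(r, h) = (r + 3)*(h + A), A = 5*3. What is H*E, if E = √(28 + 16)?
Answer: -148*√11 ≈ -490.86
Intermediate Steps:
A = 15
p(r, h) = (3 + r)*(15 + h) (p(r, h) = (r + 3)*(h + 15) = (3 + r)*(15 + h))
E = 2*√11 (E = √44 = 2*√11 ≈ 6.6332)
H = -74 (H = -((45 + 3*1 + 15*1 + 1*1) + 10) = -((45 + 3 + 15 + 1) + 10) = -(64 + 10) = -1*74 = -74)
H*E = -148*√11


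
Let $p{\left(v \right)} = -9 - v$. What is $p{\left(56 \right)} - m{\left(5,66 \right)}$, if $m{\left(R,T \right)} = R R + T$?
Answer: $-156$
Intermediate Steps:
$m{\left(R,T \right)} = T + R^{2}$ ($m{\left(R,T \right)} = R^{2} + T = T + R^{2}$)
$p{\left(56 \right)} - m{\left(5,66 \right)} = \left(-9 - 56\right) - \left(66 + 5^{2}\right) = \left(-9 - 56\right) - \left(66 + 25\right) = -65 - 91 = -156$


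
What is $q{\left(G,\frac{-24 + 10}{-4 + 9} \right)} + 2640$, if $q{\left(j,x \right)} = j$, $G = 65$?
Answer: $2705$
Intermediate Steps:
$q{\left(G,\frac{-24 + 10}{-4 + 9} \right)} + 2640 = 65 + 2640 = 2705$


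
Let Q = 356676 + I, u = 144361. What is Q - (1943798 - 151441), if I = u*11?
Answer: 152290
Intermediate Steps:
I = 1587971 (I = 144361*11 = 1587971)
Q = 1944647 (Q = 356676 + 1587971 = 1944647)
Q - (1943798 - 151441) = 1944647 - (1943798 - 151441) = 1944647 - 1*1792357 = 1944647 - 1792357 = 152290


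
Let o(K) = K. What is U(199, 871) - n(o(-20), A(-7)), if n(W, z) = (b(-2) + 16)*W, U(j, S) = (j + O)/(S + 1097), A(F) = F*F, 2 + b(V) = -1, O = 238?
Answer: 512117/1968 ≈ 260.22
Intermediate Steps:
b(V) = -3 (b(V) = -2 - 1 = -3)
A(F) = F²
U(j, S) = (238 + j)/(1097 + S) (U(j, S) = (j + 238)/(S + 1097) = (238 + j)/(1097 + S))
n(W, z) = 13*W (n(W, z) = (-3 + 16)*W = 13*W)
U(199, 871) - n(o(-20), A(-7)) = (238 + 199)/(1097 + 871) - 13*(-20) = 437/1968 - 1*(-260) = (1/1968)*437 + 260 = 437/1968 + 260 = 512117/1968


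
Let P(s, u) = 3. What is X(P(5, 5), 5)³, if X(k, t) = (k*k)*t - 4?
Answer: 68921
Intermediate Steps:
X(k, t) = -4 + t*k² (X(k, t) = k²*t - 4 = t*k² - 4 = -4 + t*k²)
X(P(5, 5), 5)³ = (-4 + 5*3²)³ = (-4 + 5*9)³ = (-4 + 45)³ = 41³ = 68921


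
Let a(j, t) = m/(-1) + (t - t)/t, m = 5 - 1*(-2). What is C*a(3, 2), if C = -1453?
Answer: 10171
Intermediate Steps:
m = 7 (m = 5 + 2 = 7)
a(j, t) = -7 (a(j, t) = 7/(-1) + (t - t)/t = 7*(-1) + 0/t = -7 + 0 = -7)
C*a(3, 2) = -1453*(-7) = 10171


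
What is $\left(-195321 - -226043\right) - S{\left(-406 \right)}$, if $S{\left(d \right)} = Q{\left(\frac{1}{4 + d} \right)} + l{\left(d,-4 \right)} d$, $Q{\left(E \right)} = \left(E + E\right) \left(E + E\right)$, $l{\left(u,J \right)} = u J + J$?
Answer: $\frac{27813745241}{40401} \approx 6.8844 \cdot 10^{5}$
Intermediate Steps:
$l{\left(u,J \right)} = J + J u$ ($l{\left(u,J \right)} = J u + J = J + J u$)
$Q{\left(E \right)} = 4 E^{2}$ ($Q{\left(E \right)} = 2 E 2 E = 4 E^{2}$)
$S{\left(d \right)} = \frac{4}{\left(4 + d\right)^{2}} + d \left(-4 - 4 d\right)$ ($S{\left(d \right)} = 4 \left(\frac{1}{4 + d}\right)^{2} + - 4 \left(1 + d\right) d = \frac{4}{\left(4 + d\right)^{2}} + \left(-4 - 4 d\right) d = \frac{4}{\left(4 + d\right)^{2}} + d \left(-4 - 4 d\right)$)
$\left(-195321 - -226043\right) - S{\left(-406 \right)} = \left(-195321 - -226043\right) - \left(\left(-4\right) \left(-406\right) - 4 \left(-406\right)^{2} + \frac{4}{\left(4 - 406\right)^{2}}\right) = \left(-195321 + 226043\right) - \left(1624 - 659344 + \frac{4}{161604}\right) = 30722 - \left(1624 - 659344 + 4 \cdot \frac{1}{161604}\right) = 30722 - \left(1624 - 659344 + \frac{1}{40401}\right) = 30722 - - \frac{26572545719}{40401} = 30722 + \frac{26572545719}{40401} = \frac{27813745241}{40401}$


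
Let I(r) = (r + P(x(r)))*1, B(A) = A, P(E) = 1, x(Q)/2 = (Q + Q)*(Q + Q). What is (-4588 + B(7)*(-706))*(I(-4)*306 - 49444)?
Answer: 479949860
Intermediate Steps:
x(Q) = 8*Q**2 (x(Q) = 2*((Q + Q)*(Q + Q)) = 2*((2*Q)*(2*Q)) = 2*(4*Q**2) = 8*Q**2)
I(r) = 1 + r (I(r) = (r + 1)*1 = (1 + r)*1 = 1 + r)
(-4588 + B(7)*(-706))*(I(-4)*306 - 49444) = (-4588 + 7*(-706))*((1 - 4)*306 - 49444) = (-4588 - 4942)*(-3*306 - 49444) = -9530*(-918 - 49444) = -9530*(-50362) = 479949860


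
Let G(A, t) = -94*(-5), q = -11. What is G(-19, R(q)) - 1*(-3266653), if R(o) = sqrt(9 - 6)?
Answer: 3267123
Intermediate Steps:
R(o) = sqrt(3)
G(A, t) = 470
G(-19, R(q)) - 1*(-3266653) = 470 - 1*(-3266653) = 470 + 3266653 = 3267123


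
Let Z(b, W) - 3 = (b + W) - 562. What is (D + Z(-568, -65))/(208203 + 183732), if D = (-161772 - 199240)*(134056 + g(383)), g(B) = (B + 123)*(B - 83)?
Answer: -103197447464/391935 ≈ -2.6330e+5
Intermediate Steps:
g(B) = (-83 + B)*(123 + B) (g(B) = (123 + B)*(-83 + B) = (-83 + B)*(123 + B))
Z(b, W) = -559 + W + b (Z(b, W) = 3 + ((b + W) - 562) = 3 + ((W + b) - 562) = 3 + (-562 + W + b) = -559 + W + b)
D = -103197446272 (D = (-161772 - 199240)*(134056 + (-10209 + 383**2 + 40*383)) = -361012*(134056 + (-10209 + 146689 + 15320)) = -361012*(134056 + 151800) = -361012*285856 = -103197446272)
(D + Z(-568, -65))/(208203 + 183732) = (-103197446272 + (-559 - 65 - 568))/(208203 + 183732) = (-103197446272 - 1192)/391935 = -103197447464*1/391935 = -103197447464/391935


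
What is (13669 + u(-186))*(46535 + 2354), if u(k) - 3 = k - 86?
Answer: 655112600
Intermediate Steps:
u(k) = -83 + k (u(k) = 3 + (k - 86) = 3 + (-86 + k) = -83 + k)
(13669 + u(-186))*(46535 + 2354) = (13669 + (-83 - 186))*(46535 + 2354) = (13669 - 269)*48889 = 13400*48889 = 655112600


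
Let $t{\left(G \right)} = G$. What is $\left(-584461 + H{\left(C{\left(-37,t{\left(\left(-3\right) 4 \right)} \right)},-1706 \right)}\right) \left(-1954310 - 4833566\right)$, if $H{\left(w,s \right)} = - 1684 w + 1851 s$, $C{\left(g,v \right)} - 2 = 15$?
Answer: $25596367669020$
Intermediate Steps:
$C{\left(g,v \right)} = 17$ ($C{\left(g,v \right)} = 2 + 15 = 17$)
$\left(-584461 + H{\left(C{\left(-37,t{\left(\left(-3\right) 4 \right)} \right)},-1706 \right)}\right) \left(-1954310 - 4833566\right) = \left(-584461 + \left(\left(-1684\right) 17 + 1851 \left(-1706\right)\right)\right) \left(-1954310 - 4833566\right) = \left(-584461 - 3186434\right) \left(-6787876\right) = \left(-3770895\right) \left(-6787876\right) = 25596367669020$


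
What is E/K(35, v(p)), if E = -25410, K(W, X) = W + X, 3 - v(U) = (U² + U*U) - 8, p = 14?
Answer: 12705/173 ≈ 73.439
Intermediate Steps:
v(U) = 11 - 2*U² (v(U) = 3 - ((U² + U*U) - 8) = 3 - ((U² + U²) - 8) = 3 - (2*U² - 8) = 3 - (-8 + 2*U²) = 3 + (8 - 2*U²) = 11 - 2*U²)
E/K(35, v(p)) = -25410/(35 + (11 - 2*14²)) = -25410/(35 + (11 - 2*196)) = -25410/(35 + (11 - 392)) = -25410/(35 - 381) = -25410/(-346) = -25410*(-1/346) = 12705/173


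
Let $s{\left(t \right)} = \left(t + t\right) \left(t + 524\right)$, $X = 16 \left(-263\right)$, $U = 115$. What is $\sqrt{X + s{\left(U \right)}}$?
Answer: $\sqrt{142762} \approx 377.84$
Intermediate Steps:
$X = -4208$
$s{\left(t \right)} = 2 t \left(524 + t\right)$
$\sqrt{X + s{\left(U \right)}} = \sqrt{-4208 + 2 \cdot 115 \left(524 + 115\right)} = \sqrt{-4208 + 2 \cdot 115 \cdot 639} = \sqrt{-4208 + 146970} = \sqrt{142762}$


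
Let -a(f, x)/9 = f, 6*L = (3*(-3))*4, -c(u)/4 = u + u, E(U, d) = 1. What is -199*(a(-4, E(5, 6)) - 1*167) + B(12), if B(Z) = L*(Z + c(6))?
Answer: 26285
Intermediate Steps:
c(u) = -8*u (c(u) = -4*(u + u) = -8*u)
L = -6 (L = ((3*(-3))*4)/6 = (-9*4)/6 = (⅙)*(-36) = -6)
a(f, x) = -9*f
B(Z) = 288 - 6*Z (B(Z) = -6*(Z - 8*6) = -6*(Z - 48) = -6*(-48 + Z) = 288 - 6*Z)
-199*(a(-4, E(5, 6)) - 1*167) + B(12) = -199*(-9*(-4) - 1*167) + (288 - 6*12) = -199*(36 - 167) + (288 - 72) = -199*(-131) + 216 = 26069 + 216 = 26285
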